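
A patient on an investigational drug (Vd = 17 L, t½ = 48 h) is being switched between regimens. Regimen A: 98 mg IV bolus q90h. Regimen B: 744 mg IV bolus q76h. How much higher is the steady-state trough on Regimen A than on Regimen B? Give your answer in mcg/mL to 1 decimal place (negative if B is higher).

-19.8 mcg/mL

Regimen A: f = (1/2)^(90/48) ≈ 0.2726; Cmin,ss = (98/17)·f/(1−f) ≈ 2.160 mcg/mL.
Regimen B: f = (1/2)^(76/48) ≈ 0.3337; Cmin,ss = (744/17)·f/(1−f) ≈ 21.918 mcg/mL.
Difference ≈ 2.160 − 21.918 ≈ -19.758 mcg/mL.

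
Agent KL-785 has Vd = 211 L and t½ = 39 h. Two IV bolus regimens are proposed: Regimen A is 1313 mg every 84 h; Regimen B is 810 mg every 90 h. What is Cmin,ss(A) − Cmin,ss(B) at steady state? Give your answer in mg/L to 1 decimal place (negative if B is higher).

0.8 mg/L

Regimen A: f = (1/2)^(84/39) ≈ 0.2247; Cmin,ss = (1313/211)·f/(1−f) ≈ 1.803 mg/L.
Regimen B: f = (1/2)^(90/39) ≈ 0.2020; Cmin,ss = (810/211)·f/(1−f) ≈ 0.972 mg/L.
Difference ≈ 1.803 − 0.972 ≈ 0.831 mg/L.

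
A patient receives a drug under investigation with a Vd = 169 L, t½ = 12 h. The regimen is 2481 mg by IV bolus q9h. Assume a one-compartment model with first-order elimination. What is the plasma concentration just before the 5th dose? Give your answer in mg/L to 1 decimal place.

18.8 mg/L

f = (1/2)^(τ/t½) = (1/2)^(9/12) ≈ 0.5946.
C₀ = D/Vd = 2481/169 ≈ 14.680 mg/L.
Before the 5th dose, 4 doses have been given. Superposition: Cmin = C₀·(f + f² + … + f^4).
≈ 14.680 × (0.5946 + 0.3535 + 0.2102 + 0.1250) ≈ 14.680 × 1.2833 ≈ 18.839 mg/L.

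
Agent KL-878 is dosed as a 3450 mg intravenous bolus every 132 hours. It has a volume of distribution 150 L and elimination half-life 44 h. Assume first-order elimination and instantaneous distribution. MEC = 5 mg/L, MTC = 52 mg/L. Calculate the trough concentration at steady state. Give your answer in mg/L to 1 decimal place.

The dosing interval is 3 half-lives, so f = 2^(−3) = 0.125.
At steady state, R = 1/(1 − 0.125) = 8/7.
Single-dose peak C₀ = D/Vd = 3450/150 = 23 mg/L.
Steady-state peak Cmax,ss = C₀·R = 23 × 8/7 ≈ 26.286 mg/L.
Steady-state trough Cmin,ss = Cmax,ss·f ≈ 26.286 × 0.125 ≈ 3.286 mg/L.
Trough 3.3 mg/L vs MEC 5 mg/L: subtherapeutic.

3.3 mg/L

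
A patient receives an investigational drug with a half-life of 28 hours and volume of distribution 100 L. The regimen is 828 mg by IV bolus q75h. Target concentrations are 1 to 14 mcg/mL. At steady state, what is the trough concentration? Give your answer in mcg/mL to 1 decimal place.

1.5 mcg/mL

τ/t½ = 75/28 ≈ 2.6786, so fraction remaining f = (1/2)^(75/28) ≈ 0.1562.
Single-dose peak C₀ = D/Vd = 828/100 ≈ 8.280 mcg/mL.
Steady-state trough Cmin,ss = C₀·f/(1−f) ≈ 8.280 × 0.1562/0.8438 ≈ 1.533 mcg/mL.
Trough 1.5 mcg/mL vs MEC 1 mcg/mL: adequate.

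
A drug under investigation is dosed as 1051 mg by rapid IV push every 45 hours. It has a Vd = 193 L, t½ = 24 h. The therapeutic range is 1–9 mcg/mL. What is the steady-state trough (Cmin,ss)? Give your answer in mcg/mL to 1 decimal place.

τ/t½ = 45/24 ≈ 1.875, so fraction remaining f = (1/2)^(45/24) ≈ 0.2726.
Each bolus raises the concentration by D/Vd = 1051/193 ≈ 5.446 mcg/mL.
Steady-state trough Cmin,ss = C₀·f/(1−f) ≈ 5.446 × 0.2726/0.7274 ≈ 2.041 mcg/mL.
Trough 2.0 mcg/mL vs MEC 1 mcg/mL: adequate.

2.0 mcg/mL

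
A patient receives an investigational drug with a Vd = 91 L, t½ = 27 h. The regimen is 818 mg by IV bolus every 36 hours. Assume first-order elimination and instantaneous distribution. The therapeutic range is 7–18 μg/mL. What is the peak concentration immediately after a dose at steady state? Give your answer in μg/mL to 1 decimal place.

14.9 μg/mL

k = ln2/t½ = ln2/27 ≈ 0.025672 h⁻¹; fraction remaining f = e^(−kτ) = e^(−0.025672×36) ≈ 0.3969.
At steady state, accumulation factor R = 1/(1 − e^(−kτ)) ≈ 1.6581.
Each bolus raises the concentration by D/Vd = 818/91 ≈ 8.989 μg/mL.
Cmax,ss = C₀/(1 − f) ≈ 8.989/0.6031 ≈ 14.905 μg/mL.
Peak 14.9 μg/mL vs MTC 18 μg/mL: below toxic threshold.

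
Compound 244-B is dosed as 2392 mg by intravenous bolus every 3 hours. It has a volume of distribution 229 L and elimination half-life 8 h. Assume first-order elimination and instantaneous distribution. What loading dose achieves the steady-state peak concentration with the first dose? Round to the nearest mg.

10450 mg

f = (1/2)^(3/8) ≈ 0.771105; accumulation ratio R = 1/(1−f) ≈ 4.36882.
Loading dose to hit Cmax,ss on first dose: D_load = D_maint·R ≈ 2392 × 4.36882 ≈ 10450.22 mg.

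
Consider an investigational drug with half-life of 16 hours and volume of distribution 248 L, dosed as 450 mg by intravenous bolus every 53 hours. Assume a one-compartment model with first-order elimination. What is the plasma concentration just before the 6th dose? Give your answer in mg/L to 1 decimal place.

f = (1/2)^(τ/t½) = (1/2)^(53/16) ≈ 0.1007.
C₀ = D/Vd = 450/248 ≈ 1.815 mg/L.
Before the 6th dose, 5 doses have been given. Superposition: Cmin = C₀·(f + f² + … + f^5).
≈ 1.815 × (0.1007 + 0.0101 + 0.0010 + 0.0001 + 0.0000) ≈ 1.815 × 0.1119 ≈ 0.203 mg/L.

0.2 mg/L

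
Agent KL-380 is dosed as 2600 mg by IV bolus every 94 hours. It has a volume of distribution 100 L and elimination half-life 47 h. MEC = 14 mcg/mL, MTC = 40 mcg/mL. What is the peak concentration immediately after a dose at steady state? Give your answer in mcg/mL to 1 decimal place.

34.7 mcg/mL

The dosing interval is 2 half-lives, so f = 2^(−2) = 0.25.
At steady state, R = 1/(1 − 0.25) = 4/3.
Single-dose peak C₀ = D/Vd = 2600/100 = 26 mcg/mL.
Steady-state peak Cmax,ss = C₀·R = 26 × 4/3 ≈ 34.667 mcg/mL.
Peak 34.7 mcg/mL vs MTC 40 mcg/mL: below toxic threshold.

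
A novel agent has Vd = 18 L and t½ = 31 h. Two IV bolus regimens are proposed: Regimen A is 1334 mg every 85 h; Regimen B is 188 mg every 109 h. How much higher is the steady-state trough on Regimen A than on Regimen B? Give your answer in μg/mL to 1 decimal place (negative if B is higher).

12.0 μg/mL

Regimen A: f = (1/2)^(85/31) ≈ 0.1495; Cmin,ss = (1334/18)·f/(1−f) ≈ 13.027 μg/mL.
Regimen B: f = (1/2)^(109/31) ≈ 0.0874; Cmin,ss = (188/18)·f/(1−f) ≈ 1.000 μg/mL.
Difference ≈ 13.027 − 1.000 ≈ 12.027 μg/mL.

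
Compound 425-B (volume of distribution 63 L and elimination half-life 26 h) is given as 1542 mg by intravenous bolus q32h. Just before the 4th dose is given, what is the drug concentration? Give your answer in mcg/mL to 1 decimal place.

16.8 mcg/mL

f = (1/2)^(τ/t½) = (1/2)^(32/26) ≈ 0.4261.
C₀ = D/Vd = 1542/63 ≈ 24.476 mcg/mL.
Before the 4th dose, 3 doses have been given. Superposition: Cmin = C₀·(f + f² + … + f^3).
≈ 24.476 × (0.4261 + 0.1816 + 0.0774) ≈ 24.476 × 0.6851 ≈ 16.769 mcg/mL.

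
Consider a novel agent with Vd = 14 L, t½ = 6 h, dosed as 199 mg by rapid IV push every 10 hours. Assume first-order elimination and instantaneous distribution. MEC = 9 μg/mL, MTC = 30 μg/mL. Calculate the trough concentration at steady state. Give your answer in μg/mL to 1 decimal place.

k = ln2/t½ = ln2/6 ≈ 0.115525 h⁻¹; fraction remaining f = e^(−kτ) = e^(−0.115525×10) ≈ 0.3150.
Accumulation ratio R = 1/(1 − f) ≈ 1/0.6850 ≈ 1.4599.
Single-dose peak C₀ = D/Vd = 199/14 ≈ 14.214 μg/mL.
Cmax,ss = C₀/(1 − f) ≈ 14.214/0.6850 ≈ 20.750 μg/mL.
One interval later, Cmin,ss = Cmax,ss·e^(−kτ) ≈ 20.750 × 0.3150 ≈ 6.536 μg/mL.
Trough 6.5 μg/mL vs MEC 9 μg/mL: subtherapeutic.

6.5 μg/mL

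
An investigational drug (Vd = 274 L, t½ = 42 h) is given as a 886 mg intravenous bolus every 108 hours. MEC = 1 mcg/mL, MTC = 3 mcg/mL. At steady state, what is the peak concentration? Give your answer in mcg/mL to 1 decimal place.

Over one 108-h interval, 108/42 ≈ 2.5714 half-lives elapse, leaving f ≈ 0.1682 of each dose.
Accumulation ratio R = 1/(1 − f) ≈ 1/0.8318 ≈ 1.2022.
Each bolus raises the concentration by D/Vd = 886/274 ≈ 3.234 mcg/mL.
Cmax,ss = C₀/(1 − f) ≈ 3.234/0.8318 ≈ 3.888 mcg/mL.
Peak 3.9 mcg/mL vs MTC 3 mcg/mL: exceeds toxic threshold.

3.9 mcg/mL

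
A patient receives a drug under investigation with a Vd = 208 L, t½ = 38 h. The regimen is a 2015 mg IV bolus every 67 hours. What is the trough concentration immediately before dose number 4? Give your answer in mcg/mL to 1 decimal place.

3.9 mcg/mL

f = (1/2)^(τ/t½) = (1/2)^(67/38) ≈ 0.2946.
C₀ = D/Vd = 2015/208 ≈ 9.688 mcg/mL.
Before the 4th dose, 3 doses have been given. Superposition: Cmin = C₀·(f + f² + … + f^3).
≈ 9.688 × (0.2946 + 0.0868 + 0.0256) ≈ 9.688 × 0.4070 ≈ 3.943 mcg/mL.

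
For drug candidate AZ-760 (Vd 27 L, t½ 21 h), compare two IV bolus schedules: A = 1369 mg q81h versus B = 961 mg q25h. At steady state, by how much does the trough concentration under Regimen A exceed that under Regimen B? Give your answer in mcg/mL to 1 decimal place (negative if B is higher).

-24.0 mcg/mL

Regimen A: f = (1/2)^(81/21) ≈ 0.0690; Cmin,ss = (1369/27)·f/(1−f) ≈ 3.758 mcg/mL.
Regimen B: f = (1/2)^(25/21) ≈ 0.4382; Cmin,ss = (961/27)·f/(1−f) ≈ 27.762 mcg/mL.
Difference ≈ 3.758 − 27.762 ≈ -24.004 mcg/mL.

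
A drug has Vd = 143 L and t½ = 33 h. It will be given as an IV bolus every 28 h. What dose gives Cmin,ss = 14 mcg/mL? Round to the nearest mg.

1603 mg

τ/t½ = 28/33 ≈ 0.84848, so f = (1/2)^(28/33) ≈ 0.555368.
Cmin,ss = (D/Vd)·f/(1−f), so D = Cmin,ss·Vd·(1−f)/f.
D = 14 × 143 × (1−f)/f ≈ 14 × 143 × 0.80061 ≈ 1602.82 mg.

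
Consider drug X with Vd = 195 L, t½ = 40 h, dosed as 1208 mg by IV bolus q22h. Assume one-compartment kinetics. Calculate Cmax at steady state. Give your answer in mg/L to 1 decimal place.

k = ln2/t½ = ln2/40 ≈ 0.017329 h⁻¹; fraction remaining f = e^(−kτ) = e^(−0.017329×22) ≈ 0.6830.
At steady state, accumulation factor R = 1/(1 − e^(−kτ)) ≈ 3.1546.
Each bolus raises the concentration by D/Vd = 1208/195 ≈ 6.195 mg/L.
Steady-state peak Cmax,ss = C₀·R ≈ 6.195 × 3.1546 ≈ 19.543 mg/L.

19.5 mg/L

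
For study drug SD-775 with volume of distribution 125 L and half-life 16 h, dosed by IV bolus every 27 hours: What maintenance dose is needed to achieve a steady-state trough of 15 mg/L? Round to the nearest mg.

4164 mg

τ/t½ = 27/16 ≈ 1.6875, so f = (1/2)^(27/16) ≈ 0.310464.
Cmin,ss = (D/Vd)·f/(1−f), so D = Cmin,ss·Vd·(1−f)/f.
D = 15 × 125 × (1−f)/f ≈ 15 × 125 × 2.22099 ≈ 4164.36 mg.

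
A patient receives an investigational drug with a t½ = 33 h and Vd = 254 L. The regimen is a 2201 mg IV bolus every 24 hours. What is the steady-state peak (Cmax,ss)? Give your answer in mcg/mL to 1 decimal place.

21.9 mcg/mL

Over one 24-h interval, 24/33 ≈ 0.72727 half-lives elapse, leaving f ≈ 0.6040 of each dose.
At steady state, accumulation factor R = 1/(1 − e^(−kτ)) ≈ 2.5253.
Single-dose peak C₀ = D/Vd = 2201/254 ≈ 8.665 mcg/mL.
Steady-state peak Cmax,ss = C₀·R ≈ 8.665 × 2.5253 ≈ 21.882 mcg/mL.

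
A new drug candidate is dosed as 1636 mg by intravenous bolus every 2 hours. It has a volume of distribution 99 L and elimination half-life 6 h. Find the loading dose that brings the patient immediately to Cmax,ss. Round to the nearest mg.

f = (1/2)^(2/6) ≈ 0.793701; accumulation ratio R = 1/(1−f) ≈ 4.84733.
Loading dose to hit Cmax,ss on first dose: D_load = D_maint·R ≈ 1636 × 4.84733 ≈ 7930.23 mg.

7930 mg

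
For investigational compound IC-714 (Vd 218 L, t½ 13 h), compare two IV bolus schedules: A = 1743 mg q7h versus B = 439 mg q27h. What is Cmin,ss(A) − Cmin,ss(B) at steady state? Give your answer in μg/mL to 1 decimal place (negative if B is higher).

Regimen A: f = (1/2)^(7/13) ≈ 0.6885; Cmin,ss = (1743/218)·f/(1−f) ≈ 17.672 μg/mL.
Regimen B: f = (1/2)^(27/13) ≈ 0.2370; Cmin,ss = (439/218)·f/(1−f) ≈ 0.626 μg/mL.
Difference ≈ 17.672 − 0.626 ≈ 17.046 μg/mL.

17.0 μg/mL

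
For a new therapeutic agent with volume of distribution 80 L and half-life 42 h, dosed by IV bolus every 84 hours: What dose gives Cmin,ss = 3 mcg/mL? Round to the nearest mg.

720 mg

τ/t½ = 84/42 ≈ 2, so f = (1/2)^(84/42) ≈ 0.250000.
Cmin,ss = (D/Vd)·f/(1−f), so D = Cmin,ss·Vd·(1−f)/f.
D = 3 × 80 × (1−f)/f ≈ 3 × 80 × 3.00000 ≈ 720.00 mg.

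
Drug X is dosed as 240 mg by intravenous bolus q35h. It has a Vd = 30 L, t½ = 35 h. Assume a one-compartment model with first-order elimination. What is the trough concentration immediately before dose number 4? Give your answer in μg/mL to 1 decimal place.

f = (1/2)^(τ/t½) = (1/2)^(35/35) ≈ 0.5000.
C₀ = D/Vd = 240/30 ≈ 8.000 μg/mL.
Before the 4th dose, 3 doses have been given. Superposition: Cmin = C₀·(f + f² + … + f^3).
≈ 8.000 × (0.5000 + 0.2500 + 0.1250) ≈ 8.000 × 0.8750 ≈ 7.000 μg/mL.

7.0 μg/mL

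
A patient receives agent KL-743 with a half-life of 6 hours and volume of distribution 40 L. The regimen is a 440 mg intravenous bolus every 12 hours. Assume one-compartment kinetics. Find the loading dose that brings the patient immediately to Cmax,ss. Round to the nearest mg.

f = (1/2)^(12/6) ≈ 0.250000; accumulation ratio R = 1/(1−f) ≈ 1.33333.
Loading dose to hit Cmax,ss on first dose: D_load = D_maint·R ≈ 440 × 1.33333 ≈ 586.67 mg.

587 mg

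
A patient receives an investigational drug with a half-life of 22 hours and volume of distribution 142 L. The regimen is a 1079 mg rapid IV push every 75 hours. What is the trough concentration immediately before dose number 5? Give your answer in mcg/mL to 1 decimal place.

0.8 mcg/mL

f = (1/2)^(τ/t½) = (1/2)^(75/22) ≈ 0.0941.
C₀ = D/Vd = 1079/142 ≈ 7.599 mcg/mL.
Before the 5th dose, 4 doses have been given. Superposition: Cmin = C₀·(f + f² + … + f^4).
≈ 7.599 × (0.0941 + 0.0089 + 0.0008 + 0.0001) ≈ 7.599 × 0.1039 ≈ 0.790 mcg/mL.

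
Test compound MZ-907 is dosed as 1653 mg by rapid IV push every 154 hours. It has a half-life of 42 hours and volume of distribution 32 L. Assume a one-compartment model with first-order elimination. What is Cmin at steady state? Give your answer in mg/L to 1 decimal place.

Over one 154-h interval, 154/42 ≈ 3.6667 half-lives elapse, leaving f ≈ 0.0787 of each dose.
Each bolus raises the concentration by D/Vd = 1653/32 ≈ 51.656 mg/L.
Steady-state trough Cmin,ss = C₀·f/(1−f) ≈ 51.656 × 0.0787/0.9213 ≈ 4.413 mg/L.

4.4 mg/L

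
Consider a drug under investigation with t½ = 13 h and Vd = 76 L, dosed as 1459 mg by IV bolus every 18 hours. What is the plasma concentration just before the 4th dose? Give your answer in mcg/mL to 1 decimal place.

11.2 mcg/mL

f = (1/2)^(τ/t½) = (1/2)^(18/13) ≈ 0.3830.
C₀ = D/Vd = 1459/76 ≈ 19.197 mcg/mL.
Before the 4th dose, 3 doses have been given. Superposition: Cmin = C₀·(f + f² + … + f^3).
≈ 19.197 × (0.3830 + 0.1467 + 0.0562) ≈ 19.197 × 0.5859 ≈ 11.248 mcg/mL.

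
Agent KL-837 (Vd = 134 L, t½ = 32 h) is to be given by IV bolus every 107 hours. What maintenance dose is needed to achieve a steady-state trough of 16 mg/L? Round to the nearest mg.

τ/t½ = 107/32 ≈ 3.3438, so f = (1/2)^(107/32) ≈ 0.098499.
Cmin,ss = (D/Vd)·f/(1−f), so D = Cmin,ss·Vd·(1−f)/f.
D = 16 × 134 × (1−f)/f ≈ 16 × 134 × 9.15239 ≈ 19622.72 mg.

19623 mg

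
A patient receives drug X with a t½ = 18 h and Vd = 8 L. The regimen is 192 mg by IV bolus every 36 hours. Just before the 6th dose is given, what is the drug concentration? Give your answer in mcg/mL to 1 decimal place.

8.0 mcg/mL

f = (1/2)^(τ/t½) = (1/2)^(36/18) ≈ 0.2500.
C₀ = D/Vd = 192/8 ≈ 24.000 mcg/mL.
Before the 6th dose, 5 doses have been given. Superposition: Cmin = C₀·(f + f² + … + f^5).
≈ 24.000 × (0.2500 + 0.0625 + 0.0156 + 0.0039 + 0.0010) ≈ 24.000 × 0.3330 ≈ 7.992 mcg/mL.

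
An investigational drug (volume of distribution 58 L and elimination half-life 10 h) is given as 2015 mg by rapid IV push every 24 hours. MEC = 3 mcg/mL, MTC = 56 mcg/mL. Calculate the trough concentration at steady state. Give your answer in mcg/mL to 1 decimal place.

Over one 24-h interval, 24/10 ≈ 2.4 half-lives elapse, leaving f ≈ 0.1895 of each dose.
Accumulation ratio R = 1/(1 − f) ≈ 1/0.8105 ≈ 1.2338.
Single-dose peak C₀ = D/Vd = 2015/58 ≈ 34.741 mcg/mL.
Cmax,ss = C₀/(1 − f) ≈ 34.741/0.8105 ≈ 42.864 mcg/mL.
Steady-state trough Cmin,ss = Cmax,ss·f ≈ 42.864 × 0.1895 ≈ 8.123 mcg/mL.
Trough 8.1 mcg/mL vs MEC 3 mcg/mL: adequate.

8.1 mcg/mL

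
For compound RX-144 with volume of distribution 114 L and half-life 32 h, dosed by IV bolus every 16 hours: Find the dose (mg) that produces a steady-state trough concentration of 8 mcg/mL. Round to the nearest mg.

378 mg

τ/t½ = 16/32 ≈ 0.5, so f = (1/2)^(16/32) ≈ 0.707107.
Cmin,ss = (D/Vd)·f/(1−f), so D = Cmin,ss·Vd·(1−f)/f.
D = 8 × 114 × (1−f)/f ≈ 8 × 114 × 0.41421 ≈ 377.76 mg.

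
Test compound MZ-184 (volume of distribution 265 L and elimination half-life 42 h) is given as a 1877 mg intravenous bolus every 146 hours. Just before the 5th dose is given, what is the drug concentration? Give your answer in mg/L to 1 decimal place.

f = (1/2)^(τ/t½) = (1/2)^(146/42) ≈ 0.0899.
C₀ = D/Vd = 1877/265 ≈ 7.083 mg/L.
Before the 5th dose, 4 doses have been given. Superposition: Cmin = C₀·(f + f² + … + f^4).
≈ 7.083 × (0.0899 + 0.0081 + 0.0007 + 0.0001) ≈ 7.083 × 0.0988 ≈ 0.700 mg/L.

0.7 mg/L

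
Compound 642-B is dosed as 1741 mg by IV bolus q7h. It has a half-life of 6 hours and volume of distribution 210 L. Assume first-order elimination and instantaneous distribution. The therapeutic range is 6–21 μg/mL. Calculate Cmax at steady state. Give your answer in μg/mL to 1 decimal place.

14.9 μg/mL

k = ln2/t½ = ln2/6 ≈ 0.115525 h⁻¹; fraction remaining f = e^(−kτ) = e^(−0.115525×7) ≈ 0.4454.
Accumulation ratio R = 1/(1 − f) ≈ 1/0.5546 ≈ 1.8031.
Each bolus raises the concentration by D/Vd = 1741/210 ≈ 8.290 μg/mL.
Cmax,ss = C₀/(1 − f) ≈ 8.290/0.5546 ≈ 14.948 μg/mL.
Peak 14.9 μg/mL vs MTC 21 μg/mL: below toxic threshold.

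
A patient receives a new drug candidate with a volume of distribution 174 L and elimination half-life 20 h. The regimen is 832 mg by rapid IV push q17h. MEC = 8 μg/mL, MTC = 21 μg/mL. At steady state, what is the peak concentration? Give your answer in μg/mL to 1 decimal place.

10.7 μg/mL

τ/t½ = 17/20 ≈ 0.85, so fraction remaining f = (1/2)^(17/20) ≈ 0.5548.
At steady state, accumulation factor R = 1/(1 − e^(−kτ)) ≈ 2.2462.
Single-dose peak C₀ = D/Vd = 832/174 ≈ 4.782 μg/mL.
Cmax,ss = C₀/(1 − f) ≈ 4.782/0.4452 ≈ 10.741 μg/mL.
Peak 10.7 μg/mL vs MTC 21 μg/mL: below toxic threshold.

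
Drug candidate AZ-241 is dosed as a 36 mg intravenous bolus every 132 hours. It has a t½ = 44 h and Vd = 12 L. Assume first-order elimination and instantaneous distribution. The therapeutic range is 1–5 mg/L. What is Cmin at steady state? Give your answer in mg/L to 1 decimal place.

The dosing interval is 3 half-lives, so f = 2^(−3) = 0.125.
Accumulation ratio R = 1/(1 − f) = 1/0.875 = 8/7.
Single-dose peak C₀ = D/Vd = 36/12 = 3 mg/L.
Steady-state peak Cmax,ss = C₀·R = 3 × 8/7 ≈ 3.429 mg/L.
Steady-state trough Cmin,ss = Cmax,ss·f ≈ 3.429 × 0.125 ≈ 0.429 mg/L.
Trough 0.4 mg/L vs MEC 1 mg/L: subtherapeutic.

0.4 mg/L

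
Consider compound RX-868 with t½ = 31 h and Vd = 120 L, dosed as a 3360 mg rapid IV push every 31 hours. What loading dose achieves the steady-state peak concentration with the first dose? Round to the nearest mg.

6720 mg

f = (1/2)^(31/31) ≈ 0.500000; accumulation ratio R = 1/(1−f) ≈ 2.00000.
Loading dose to hit Cmax,ss on first dose: D_load = D_maint·R ≈ 3360 × 2.00000 ≈ 6720.00 mg.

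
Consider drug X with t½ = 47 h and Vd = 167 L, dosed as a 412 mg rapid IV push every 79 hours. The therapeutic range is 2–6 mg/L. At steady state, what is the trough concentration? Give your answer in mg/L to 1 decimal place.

τ/t½ = 79/47 ≈ 1.6809, so fraction remaining f = (1/2)^(79/47) ≈ 0.3119.
Accumulation ratio R = 1/(1 − f) ≈ 1/0.6881 ≈ 1.4533.
Each bolus raises the concentration by D/Vd = 412/167 ≈ 2.467 mg/L.
Steady-state peak Cmax,ss = C₀·R ≈ 2.467 × 1.4533 ≈ 3.585 mg/L.
One interval later, Cmin,ss = Cmax,ss·e^(−kτ) ≈ 3.585 × 0.3119 ≈ 1.118 mg/L.
Trough 1.1 mg/L vs MEC 2 mg/L: subtherapeutic.

1.1 mg/L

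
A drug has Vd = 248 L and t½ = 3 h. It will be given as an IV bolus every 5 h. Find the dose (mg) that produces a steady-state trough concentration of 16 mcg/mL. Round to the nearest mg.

8630 mg

τ/t½ = 5/3 ≈ 1.6667, so f = (1/2)^(5/3) ≈ 0.314980.
Cmin,ss = (D/Vd)·f/(1−f), so D = Cmin,ss·Vd·(1−f)/f.
D = 16 × 248 × (1−f)/f ≈ 16 × 248 × 2.17480 ≈ 8629.61 mg.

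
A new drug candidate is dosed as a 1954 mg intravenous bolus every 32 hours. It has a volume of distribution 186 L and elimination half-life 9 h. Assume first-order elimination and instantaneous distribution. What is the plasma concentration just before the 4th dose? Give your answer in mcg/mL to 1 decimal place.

1.0 mcg/mL

f = (1/2)^(τ/t½) = (1/2)^(32/9) ≈ 0.0850.
C₀ = D/Vd = 1954/186 ≈ 10.505 mcg/mL.
Before the 4th dose, 3 doses have been given. Superposition: Cmin = C₀·(f + f² + … + f^3).
≈ 10.505 × (0.0850 + 0.0072 + 0.0006) ≈ 10.505 × 0.0928 ≈ 0.975 mcg/mL.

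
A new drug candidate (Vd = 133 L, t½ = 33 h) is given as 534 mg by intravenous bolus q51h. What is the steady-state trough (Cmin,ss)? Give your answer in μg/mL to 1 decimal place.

2.1 μg/mL

Over one 51-h interval, 51/33 ≈ 1.5455 half-lives elapse, leaving f ≈ 0.3426 of each dose.
Each bolus raises the concentration by D/Vd = 534/133 ≈ 4.015 μg/mL.
Steady-state trough Cmin,ss = C₀·f/(1−f) ≈ 4.015 × 0.3426/0.6574 ≈ 2.092 μg/mL.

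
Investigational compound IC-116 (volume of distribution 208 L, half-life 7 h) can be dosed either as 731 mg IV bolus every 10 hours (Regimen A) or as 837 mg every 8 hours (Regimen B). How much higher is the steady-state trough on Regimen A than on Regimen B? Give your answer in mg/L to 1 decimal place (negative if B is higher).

-1.3 mg/L

Regimen A: f = (1/2)^(10/7) ≈ 0.3715; Cmin,ss = (731/208)·f/(1−f) ≈ 2.077 mg/L.
Regimen B: f = (1/2)^(8/7) ≈ 0.4529; Cmin,ss = (837/208)·f/(1−f) ≈ 3.331 mg/L.
Difference ≈ 2.077 − 3.331 ≈ -1.254 mg/L.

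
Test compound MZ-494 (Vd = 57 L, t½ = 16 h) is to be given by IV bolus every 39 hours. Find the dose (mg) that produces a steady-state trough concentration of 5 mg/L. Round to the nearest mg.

1259 mg

τ/t½ = 39/16 ≈ 2.4375, so f = (1/2)^(39/16) ≈ 0.184603.
Cmin,ss = (D/Vd)·f/(1−f), so D = Cmin,ss·Vd·(1−f)/f.
D = 5 × 57 × (1−f)/f ≈ 5 × 57 × 4.41703 ≈ 1258.85 mg.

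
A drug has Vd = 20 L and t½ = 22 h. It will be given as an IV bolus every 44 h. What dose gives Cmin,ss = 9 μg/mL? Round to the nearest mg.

τ/t½ = 44/22 ≈ 2, so f = (1/2)^(44/22) ≈ 0.250000.
Cmin,ss = (D/Vd)·f/(1−f), so D = Cmin,ss·Vd·(1−f)/f.
D = 9 × 20 × (1−f)/f ≈ 9 × 20 × 3.00000 ≈ 540.00 mg.

540 mg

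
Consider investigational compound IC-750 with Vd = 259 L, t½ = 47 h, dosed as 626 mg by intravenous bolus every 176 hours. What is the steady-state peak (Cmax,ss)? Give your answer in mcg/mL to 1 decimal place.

2.6 mcg/mL

k = ln2/t½ = ln2/47 ≈ 0.014748 h⁻¹; fraction remaining f = e^(−kτ) = e^(−0.014748×176) ≈ 0.0746.
At steady state, accumulation factor R = 1/(1 − e^(−kτ)) ≈ 1.0806.
Single-dose peak C₀ = D/Vd = 626/259 ≈ 2.417 mcg/mL.
Cmax,ss = C₀/(1 − f) ≈ 2.417/0.9254 ≈ 2.612 mcg/mL.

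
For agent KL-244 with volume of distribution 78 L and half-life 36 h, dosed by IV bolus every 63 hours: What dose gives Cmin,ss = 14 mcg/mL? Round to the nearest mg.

2581 mg

τ/t½ = 63/36 ≈ 1.75, so f = (1/2)^(63/36) ≈ 0.297302.
Cmin,ss = (D/Vd)·f/(1−f), so D = Cmin,ss·Vd·(1−f)/f.
D = 14 × 78 × (1−f)/f ≈ 14 × 78 × 2.36358 ≈ 2581.03 mg.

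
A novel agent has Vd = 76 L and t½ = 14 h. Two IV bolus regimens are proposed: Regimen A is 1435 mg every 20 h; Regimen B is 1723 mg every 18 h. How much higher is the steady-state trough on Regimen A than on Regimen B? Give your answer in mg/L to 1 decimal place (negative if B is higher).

Regimen A: f = (1/2)^(20/14) ≈ 0.3715; Cmin,ss = (1435/76)·f/(1−f) ≈ 11.161 mg/L.
Regimen B: f = (1/2)^(18/14) ≈ 0.4102; Cmin,ss = (1723/76)·f/(1−f) ≈ 15.767 mg/L.
Difference ≈ 11.161 − 15.767 ≈ -4.606 mg/L.

-4.6 mg/L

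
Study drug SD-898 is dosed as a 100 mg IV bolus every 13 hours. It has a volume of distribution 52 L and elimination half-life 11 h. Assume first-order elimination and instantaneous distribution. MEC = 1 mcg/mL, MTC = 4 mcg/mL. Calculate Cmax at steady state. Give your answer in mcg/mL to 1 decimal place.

3.4 mcg/mL

Over one 13-h interval, 13/11 ≈ 1.1818 half-lives elapse, leaving f ≈ 0.4408 of each dose.
Accumulation ratio R = 1/(1 − f) ≈ 1/0.5592 ≈ 1.7883.
Each bolus raises the concentration by D/Vd = 100/52 ≈ 1.923 mcg/mL.
Steady-state peak Cmax,ss = C₀·R ≈ 1.923 × 1.7883 ≈ 3.439 mcg/mL.
Peak 3.4 mcg/mL vs MTC 4 mcg/mL: below toxic threshold.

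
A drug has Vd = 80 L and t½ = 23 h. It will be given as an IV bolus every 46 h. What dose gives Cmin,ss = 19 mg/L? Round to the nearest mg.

τ/t½ = 46/23 ≈ 2, so f = (1/2)^(46/23) ≈ 0.250000.
Cmin,ss = (D/Vd)·f/(1−f), so D = Cmin,ss·Vd·(1−f)/f.
D = 19 × 80 × (1−f)/f ≈ 19 × 80 × 3.00000 ≈ 4560.00 mg.

4560 mg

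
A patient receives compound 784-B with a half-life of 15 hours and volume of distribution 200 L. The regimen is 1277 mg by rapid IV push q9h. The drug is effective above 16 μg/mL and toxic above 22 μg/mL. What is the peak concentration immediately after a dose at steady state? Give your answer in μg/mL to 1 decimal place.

k = ln2/t½ = ln2/15 ≈ 0.046210 h⁻¹; fraction remaining f = e^(−kτ) = e^(−0.046210×9) ≈ 0.6598.
At steady state, accumulation factor R = 1/(1 − e^(−kτ)) ≈ 2.9394.
Single-dose peak C₀ = D/Vd = 1277/200 ≈ 6.385 μg/mL.
Steady-state peak Cmax,ss = C₀·R ≈ 6.385 × 2.9394 ≈ 18.768 μg/mL.
Peak 18.8 μg/mL vs MTC 22 μg/mL: below toxic threshold.

18.8 μg/mL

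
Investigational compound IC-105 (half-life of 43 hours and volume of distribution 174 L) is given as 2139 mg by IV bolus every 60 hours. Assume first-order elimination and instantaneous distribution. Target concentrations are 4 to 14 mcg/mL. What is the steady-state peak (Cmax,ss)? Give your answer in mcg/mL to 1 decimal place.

19.8 mcg/mL

Over one 60-h interval, 60/43 ≈ 1.3953 half-lives elapse, leaving f ≈ 0.3802 of each dose.
At steady state, accumulation factor R = 1/(1 − e^(−kτ)) ≈ 1.6134.
Single-dose peak C₀ = D/Vd = 2139/174 ≈ 12.293 mcg/mL.
Steady-state peak Cmax,ss = C₀·R ≈ 12.293 × 1.6134 ≈ 19.834 mcg/mL.
Peak 19.8 mcg/mL vs MTC 14 mcg/mL: exceeds toxic threshold.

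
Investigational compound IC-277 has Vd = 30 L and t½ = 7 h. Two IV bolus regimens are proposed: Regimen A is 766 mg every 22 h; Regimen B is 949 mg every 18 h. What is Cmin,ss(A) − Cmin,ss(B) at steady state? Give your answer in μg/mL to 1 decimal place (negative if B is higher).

Regimen A: f = (1/2)^(22/7) ≈ 0.1132; Cmin,ss = (766/30)·f/(1−f) ≈ 3.259 μg/mL.
Regimen B: f = (1/2)^(18/7) ≈ 0.1682; Cmin,ss = (949/30)·f/(1−f) ≈ 6.397 μg/mL.
Difference ≈ 3.259 − 6.397 ≈ -3.138 μg/mL.

-3.1 μg/mL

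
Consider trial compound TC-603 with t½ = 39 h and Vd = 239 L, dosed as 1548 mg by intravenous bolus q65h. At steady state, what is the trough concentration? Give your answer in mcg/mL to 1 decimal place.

τ/t½ = 65/39 ≈ 1.6667, so fraction remaining f = (1/2)^(65/39) ≈ 0.3150.
Accumulation ratio R = 1/(1 − f) ≈ 1/0.6850 ≈ 1.4599.
Single-dose peak C₀ = D/Vd = 1548/239 ≈ 6.477 mcg/mL.
Steady-state peak Cmax,ss = C₀·R ≈ 6.477 × 1.4599 ≈ 9.456 mcg/mL.
One interval later, Cmin,ss = Cmax,ss·e^(−kτ) ≈ 9.456 × 0.3150 ≈ 2.979 mcg/mL.

3.0 mcg/mL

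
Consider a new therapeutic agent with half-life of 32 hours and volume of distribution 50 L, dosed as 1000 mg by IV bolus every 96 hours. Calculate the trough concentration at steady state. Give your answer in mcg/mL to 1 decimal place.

τ = 96 h = 3 half-lives, so f = (1/2)^3 = 0.125.
At steady state, R = 1/(1 − 0.125) = 8/7.
Single-dose peak C₀ = D/Vd = 1000/50 = 20 mcg/mL.
Steady-state peak Cmax,ss = C₀·R = 20 × 8/7 ≈ 22.857 mcg/mL.
Steady-state trough Cmin,ss = Cmax,ss·f ≈ 22.857 × 0.125 ≈ 2.857 mcg/mL.

2.9 mcg/mL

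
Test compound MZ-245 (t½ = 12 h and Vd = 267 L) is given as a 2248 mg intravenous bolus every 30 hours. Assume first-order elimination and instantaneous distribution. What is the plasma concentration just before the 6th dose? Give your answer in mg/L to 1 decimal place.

f = (1/2)^(τ/t½) = (1/2)^(30/12) ≈ 0.1768.
C₀ = D/Vd = 2248/267 ≈ 8.419 mg/L.
Before the 6th dose, 5 doses have been given. Superposition: Cmin = C₀·(f + f² + … + f^5).
≈ 8.419 × (0.1768 + 0.0313 + 0.0055 + 0.0010 + 0.0002) ≈ 8.419 × 0.2148 ≈ 1.808 mg/L.

1.8 mg/L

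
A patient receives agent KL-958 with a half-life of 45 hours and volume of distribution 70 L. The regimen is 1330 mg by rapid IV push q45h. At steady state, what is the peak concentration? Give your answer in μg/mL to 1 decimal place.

The dosing interval is 1 half-life, so f = 2^(−1) = 0.5.
Accumulation ratio R = 1/(1 − f) = 1/0.5 = 2/1.
Single-dose peak C₀ = D/Vd = 1330/70 = 19 μg/mL.
Steady-state peak Cmax,ss = C₀·R = 19 × 2/1 ≈ 38.000 μg/mL.

38.0 μg/mL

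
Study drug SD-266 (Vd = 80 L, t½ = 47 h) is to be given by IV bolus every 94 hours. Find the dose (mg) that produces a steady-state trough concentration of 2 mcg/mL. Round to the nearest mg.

τ/t½ = 94/47 ≈ 2, so f = (1/2)^(94/47) ≈ 0.250000.
Cmin,ss = (D/Vd)·f/(1−f), so D = Cmin,ss·Vd·(1−f)/f.
D = 2 × 80 × (1−f)/f ≈ 2 × 80 × 3.00000 ≈ 480.00 mg.

480 mg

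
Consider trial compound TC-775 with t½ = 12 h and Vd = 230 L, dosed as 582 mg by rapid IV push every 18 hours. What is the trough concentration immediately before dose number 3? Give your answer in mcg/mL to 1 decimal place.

f = (1/2)^(τ/t½) = (1/2)^(18/12) ≈ 0.3536.
C₀ = D/Vd = 582/230 ≈ 2.530 mcg/mL.
Before the 3rd dose, 2 doses have been given. Superposition: Cmin = C₀·(f + f²).
≈ 2.530 × (0.3536 + 0.1250) ≈ 2.530 × 0.4786 ≈ 1.211 mcg/mL.

1.2 mcg/mL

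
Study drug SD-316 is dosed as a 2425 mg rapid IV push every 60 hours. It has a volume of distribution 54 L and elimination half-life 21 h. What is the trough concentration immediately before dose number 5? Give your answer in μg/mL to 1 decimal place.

f = (1/2)^(τ/t½) = (1/2)^(60/21) ≈ 0.1380.
C₀ = D/Vd = 2425/54 ≈ 44.907 μg/mL.
Before the 5th dose, 4 doses have been given. Superposition: Cmin = C₀·(f + f² + … + f^4).
≈ 44.907 × (0.1380 + 0.0190 + 0.0026 + 0.0004) ≈ 44.907 × 0.1600 ≈ 7.185 μg/mL.

7.2 μg/mL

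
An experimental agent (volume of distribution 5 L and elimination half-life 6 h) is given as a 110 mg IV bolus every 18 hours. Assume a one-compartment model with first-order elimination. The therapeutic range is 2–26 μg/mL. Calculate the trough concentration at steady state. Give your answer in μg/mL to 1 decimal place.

3.1 μg/mL

τ = 18 h = 3 half-lives, so f = (1/2)^3 = 0.125.
Accumulation ratio R = 1/(1 − f) = 1/0.875 = 8/7.
Single-dose peak C₀ = D/Vd = 110/5 = 22 μg/mL.
Steady-state peak Cmax,ss = C₀·R = 22 × 8/7 ≈ 25.143 μg/mL.
Steady-state trough Cmin,ss = Cmax,ss·f ≈ 25.143 × 0.125 ≈ 3.143 μg/mL.
Trough 3.1 μg/mL vs MEC 2 μg/mL: adequate.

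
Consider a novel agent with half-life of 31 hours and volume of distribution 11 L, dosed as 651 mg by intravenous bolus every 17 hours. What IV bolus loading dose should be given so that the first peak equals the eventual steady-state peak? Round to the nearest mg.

2059 mg

f = (1/2)^(17/31) ≈ 0.683784; accumulation ratio R = 1/(1−f) ≈ 3.16240.
Loading dose to hit Cmax,ss on first dose: D_load = D_maint·R ≈ 651 × 3.16240 ≈ 2058.72 mg.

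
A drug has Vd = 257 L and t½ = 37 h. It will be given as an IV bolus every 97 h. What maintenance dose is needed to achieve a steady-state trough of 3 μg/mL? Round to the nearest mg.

3974 mg

τ/t½ = 97/37 ≈ 2.6216, so f = (1/2)^(97/37) ≈ 0.162485.
Cmin,ss = (D/Vd)·f/(1−f), so D = Cmin,ss·Vd·(1−f)/f.
D = 3 × 257 × (1−f)/f ≈ 3 × 257 × 5.15441 ≈ 3974.05 mg.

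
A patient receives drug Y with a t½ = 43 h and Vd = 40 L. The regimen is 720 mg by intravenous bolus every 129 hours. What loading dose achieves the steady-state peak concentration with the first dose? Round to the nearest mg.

823 mg

f = (1/2)^(129/43) ≈ 0.125000; accumulation ratio R = 1/(1−f) ≈ 1.14286.
Loading dose to hit Cmax,ss on first dose: D_load = D_maint·R ≈ 720 × 1.14286 ≈ 822.86 mg.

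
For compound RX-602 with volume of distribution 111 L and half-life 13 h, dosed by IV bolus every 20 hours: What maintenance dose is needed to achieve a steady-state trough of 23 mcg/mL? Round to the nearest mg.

τ/t½ = 20/13 ≈ 1.5385, so f = (1/2)^(20/13) ≈ 0.344252.
Cmin,ss = (D/Vd)·f/(1−f), so D = Cmin,ss·Vd·(1−f)/f.
D = 23 × 111 × (1−f)/f ≈ 23 × 111 × 1.90485 ≈ 4863.08 mg.

4863 mg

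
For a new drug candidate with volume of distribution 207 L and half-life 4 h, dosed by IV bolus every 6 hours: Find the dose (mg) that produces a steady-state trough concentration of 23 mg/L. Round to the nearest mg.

8705 mg

τ/t½ = 6/4 ≈ 1.5, so f = (1/2)^(6/4) ≈ 0.353553.
Cmin,ss = (D/Vd)·f/(1−f), so D = Cmin,ss·Vd·(1−f)/f.
D = 23 × 207 × (1−f)/f ≈ 23 × 207 × 1.82843 ≈ 8705.16 mg.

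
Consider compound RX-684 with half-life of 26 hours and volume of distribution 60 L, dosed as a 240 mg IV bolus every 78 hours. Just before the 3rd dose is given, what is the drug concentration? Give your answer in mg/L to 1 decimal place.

f = (1/2)^(τ/t½) = (1/2)^(78/26) ≈ 0.1250.
C₀ = D/Vd = 240/60 ≈ 4.000 mg/L.
Before the 3rd dose, 2 doses have been given. Superposition: Cmin = C₀·(f + f²).
≈ 4.000 × (0.1250 + 0.0156) ≈ 4.000 × 0.1406 ≈ 0.562 mg/L.

0.6 mg/L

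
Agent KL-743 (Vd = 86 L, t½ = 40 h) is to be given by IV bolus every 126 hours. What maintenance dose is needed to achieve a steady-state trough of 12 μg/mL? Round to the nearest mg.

8129 mg

τ/t½ = 126/40 ≈ 3.15, so f = (1/2)^(126/40) ≈ 0.112656.
Cmin,ss = (D/Vd)·f/(1−f), so D = Cmin,ss·Vd·(1−f)/f.
D = 12 × 86 × (1−f)/f ≈ 12 × 86 × 7.87658 ≈ 8128.63 mg.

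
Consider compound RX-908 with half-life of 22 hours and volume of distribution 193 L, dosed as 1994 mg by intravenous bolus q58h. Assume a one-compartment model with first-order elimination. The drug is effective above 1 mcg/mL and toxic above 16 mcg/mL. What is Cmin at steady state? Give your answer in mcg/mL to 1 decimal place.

2.0 mcg/mL

τ/t½ = 58/22 ≈ 2.6364, so fraction remaining f = (1/2)^(58/22) ≈ 0.1608.
Single-dose peak C₀ = D/Vd = 1994/193 ≈ 10.332 mcg/mL.
Steady-state trough Cmin,ss = C₀·f/(1−f) ≈ 10.332 × 0.1608/0.8392 ≈ 1.980 mcg/mL.
Trough 2.0 mcg/mL vs MEC 1 mcg/mL: adequate.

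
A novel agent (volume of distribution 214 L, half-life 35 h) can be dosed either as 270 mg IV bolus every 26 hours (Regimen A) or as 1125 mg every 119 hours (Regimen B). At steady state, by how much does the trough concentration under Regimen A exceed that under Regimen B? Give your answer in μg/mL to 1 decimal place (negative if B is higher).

Regimen A: f = (1/2)^(26/35) ≈ 0.5976; Cmin,ss = (270/214)·f/(1−f) ≈ 1.874 μg/mL.
Regimen B: f = (1/2)^(119/35) ≈ 0.0947; Cmin,ss = (1125/214)·f/(1−f) ≈ 0.550 μg/mL.
Difference ≈ 1.874 − 0.550 ≈ 1.324 μg/mL.

1.3 μg/mL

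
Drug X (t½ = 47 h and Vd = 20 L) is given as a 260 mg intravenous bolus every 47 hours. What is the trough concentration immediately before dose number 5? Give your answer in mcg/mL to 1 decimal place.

f = (1/2)^(τ/t½) = (1/2)^(47/47) ≈ 0.5000.
C₀ = D/Vd = 260/20 ≈ 13.000 mcg/mL.
Before the 5th dose, 4 doses have been given. Superposition: Cmin = C₀·(f + f² + … + f^4).
≈ 13.000 × (0.5000 + 0.2500 + 0.1250 + 0.0625) ≈ 13.000 × 0.9375 ≈ 12.188 mcg/mL.

12.2 mcg/mL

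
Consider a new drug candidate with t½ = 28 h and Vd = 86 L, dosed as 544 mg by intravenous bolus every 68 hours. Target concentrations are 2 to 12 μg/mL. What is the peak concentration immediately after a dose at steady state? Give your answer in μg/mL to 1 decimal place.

τ/t½ = 68/28 ≈ 2.4286, so fraction remaining f = (1/2)^(68/28) ≈ 0.1857.
Accumulation ratio R = 1/(1 − f) ≈ 1/0.8143 ≈ 1.2280.
Single-dose peak C₀ = D/Vd = 544/86 ≈ 6.326 μg/mL.
Cmax,ss = C₀/(1 − f) ≈ 6.326/0.8143 ≈ 7.769 μg/mL.
Peak 7.8 μg/mL vs MTC 12 μg/mL: below toxic threshold.

7.8 μg/mL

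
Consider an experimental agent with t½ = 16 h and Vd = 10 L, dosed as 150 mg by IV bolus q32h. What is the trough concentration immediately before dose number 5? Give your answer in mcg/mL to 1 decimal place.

5.0 mcg/mL

f = (1/2)^(τ/t½) = (1/2)^(32/16) ≈ 0.2500.
C₀ = D/Vd = 150/10 ≈ 15.000 mcg/mL.
Before the 5th dose, 4 doses have been given. Superposition: Cmin = C₀·(f + f² + … + f^4).
≈ 15.000 × (0.2500 + 0.0625 + 0.0156 + 0.0039) ≈ 15.000 × 0.3320 ≈ 4.980 mcg/mL.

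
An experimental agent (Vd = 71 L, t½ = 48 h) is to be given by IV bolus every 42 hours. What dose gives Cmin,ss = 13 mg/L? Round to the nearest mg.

τ/t½ = 42/48 ≈ 0.875, so f = (1/2)^(42/48) ≈ 0.545254.
Cmin,ss = (D/Vd)·f/(1−f), so D = Cmin,ss·Vd·(1−f)/f.
D = 13 × 71 × (1−f)/f ≈ 13 × 71 × 0.83401 ≈ 769.79 mg.

770 mg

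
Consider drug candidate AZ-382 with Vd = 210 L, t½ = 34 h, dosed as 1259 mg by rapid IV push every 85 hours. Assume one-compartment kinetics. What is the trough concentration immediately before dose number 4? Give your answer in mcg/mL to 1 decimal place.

f = (1/2)^(τ/t½) = (1/2)^(85/34) ≈ 0.1768.
C₀ = D/Vd = 1259/210 ≈ 5.995 mcg/mL.
Before the 4th dose, 3 doses have been given. Superposition: Cmin = C₀·(f + f² + … + f^3).
≈ 5.995 × (0.1768 + 0.0313 + 0.0055) ≈ 5.995 × 0.2136 ≈ 1.281 mcg/mL.

1.3 mcg/mL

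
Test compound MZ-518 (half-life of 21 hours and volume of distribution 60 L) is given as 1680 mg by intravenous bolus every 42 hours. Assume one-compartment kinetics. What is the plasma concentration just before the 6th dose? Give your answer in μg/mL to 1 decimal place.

9.3 μg/mL

f = (1/2)^(τ/t½) = (1/2)^(42/21) ≈ 0.2500.
C₀ = D/Vd = 1680/60 ≈ 28.000 μg/mL.
Before the 6th dose, 5 doses have been given. Superposition: Cmin = C₀·(f + f² + … + f^5).
≈ 28.000 × (0.2500 + 0.0625 + 0.0156 + 0.0039 + 0.0010) ≈ 28.000 × 0.3330 ≈ 9.324 μg/mL.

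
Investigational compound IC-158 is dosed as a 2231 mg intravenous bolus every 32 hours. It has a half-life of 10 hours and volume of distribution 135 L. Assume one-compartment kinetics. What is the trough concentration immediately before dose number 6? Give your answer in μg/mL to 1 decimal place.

2.0 μg/mL

f = (1/2)^(τ/t½) = (1/2)^(32/10) ≈ 0.1088.
C₀ = D/Vd = 2231/135 ≈ 16.526 μg/mL.
Before the 6th dose, 5 doses have been given. Superposition: Cmin = C₀·(f + f² + … + f^5).
≈ 16.526 × (0.1088 + 0.0118 + 0.0013 + 0.0001 + 0.0000) ≈ 16.526 × 0.1220 ≈ 2.016 μg/mL.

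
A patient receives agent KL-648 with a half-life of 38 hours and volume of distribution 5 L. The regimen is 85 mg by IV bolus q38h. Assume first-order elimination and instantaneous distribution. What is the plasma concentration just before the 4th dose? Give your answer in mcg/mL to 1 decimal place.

14.9 mcg/mL

f = (1/2)^(τ/t½) = (1/2)^(38/38) ≈ 0.5000.
C₀ = D/Vd = 85/5 ≈ 17.000 mcg/mL.
Before the 4th dose, 3 doses have been given. Superposition: Cmin = C₀·(f + f² + … + f^3).
≈ 17.000 × (0.5000 + 0.2500 + 0.1250) ≈ 17.000 × 0.8750 ≈ 14.875 mcg/mL.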